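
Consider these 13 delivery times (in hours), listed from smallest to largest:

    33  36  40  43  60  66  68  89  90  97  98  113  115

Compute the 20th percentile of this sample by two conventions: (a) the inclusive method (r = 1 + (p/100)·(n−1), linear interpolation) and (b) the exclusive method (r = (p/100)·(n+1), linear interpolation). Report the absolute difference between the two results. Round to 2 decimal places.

2.00

n = 13.
(a) r = 3.4; between ranks 3 (40) and 4 (43): 41.2.
(b) r = 2.8; between ranks 2 (36) and 3 (40): 39.2.
|41.2 − 39.2| = 2.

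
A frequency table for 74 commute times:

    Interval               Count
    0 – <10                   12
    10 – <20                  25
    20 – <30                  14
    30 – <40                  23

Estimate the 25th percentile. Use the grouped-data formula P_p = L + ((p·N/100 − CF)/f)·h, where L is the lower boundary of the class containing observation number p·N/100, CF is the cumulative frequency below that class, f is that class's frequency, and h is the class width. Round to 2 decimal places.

N = 74; target position k = 25/100 · 74 = 18.5.
Cumulative frequencies: 12, 37, 51, 74.
Observation 18.5 falls in the class 10 – <20.
L = 10, CF = 12, f = 25, h = 10.
P25 = 10 + ((18.5 − 12)/25)·10 = 10 + 2.6 = 12.6.

12.60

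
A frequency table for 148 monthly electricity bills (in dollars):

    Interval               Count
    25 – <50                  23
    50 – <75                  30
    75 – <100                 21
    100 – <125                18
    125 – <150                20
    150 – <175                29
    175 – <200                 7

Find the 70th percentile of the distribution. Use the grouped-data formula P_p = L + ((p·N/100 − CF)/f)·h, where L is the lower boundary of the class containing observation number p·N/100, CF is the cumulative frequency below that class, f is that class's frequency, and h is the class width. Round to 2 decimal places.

N = 148; target position k = 70/100 · 148 = 103.6.
Cumulative frequencies: 23, 53, 74, 92, 112, 141, 148.
Observation 103.6 falls in the class 125 – <150.
L = 125, CF = 92, f = 20, h = 25.
P70 = 125 + ((103.6 − 92)/20)·25 = 125 + 14.5 = 139.5.

139.50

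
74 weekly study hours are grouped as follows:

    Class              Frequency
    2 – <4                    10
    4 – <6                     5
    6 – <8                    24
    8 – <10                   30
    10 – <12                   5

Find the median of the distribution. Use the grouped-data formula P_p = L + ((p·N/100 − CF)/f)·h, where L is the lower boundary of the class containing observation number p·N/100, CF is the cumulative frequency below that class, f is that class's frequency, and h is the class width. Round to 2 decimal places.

7.83

N = 74; target position k = 50/100 · 74 = 37.
Cumulative frequencies: 10, 15, 39, 69, 74.
Observation 37 falls in the class 6 – <8.
L = 6, CF = 15, f = 24, h = 2.
P50 = 6 + ((37 − 15)/24)·2 = 6 + 1.83333 = 7.83333.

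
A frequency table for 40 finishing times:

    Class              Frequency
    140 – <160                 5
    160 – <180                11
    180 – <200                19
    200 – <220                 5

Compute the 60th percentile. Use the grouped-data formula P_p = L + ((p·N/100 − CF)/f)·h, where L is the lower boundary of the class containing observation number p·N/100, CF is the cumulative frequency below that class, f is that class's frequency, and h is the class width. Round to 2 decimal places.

N = 40; target position k = 60/100 · 40 = 24.
Cumulative frequencies: 5, 16, 35, 40.
Observation 24 falls in the class 180 – <200.
L = 180, CF = 16, f = 19, h = 20.
P60 = 180 + ((24 − 16)/19)·20 = 180 + 8.42105 = 188.421.

188.42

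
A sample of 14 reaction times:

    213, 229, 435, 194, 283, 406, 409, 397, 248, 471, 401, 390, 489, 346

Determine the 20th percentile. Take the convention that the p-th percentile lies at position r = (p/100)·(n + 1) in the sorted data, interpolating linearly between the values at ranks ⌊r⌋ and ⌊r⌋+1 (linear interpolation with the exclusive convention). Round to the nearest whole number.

Sorted: 194, 213, 229, 248, 283, 346, 390, 397, 401, 406, 409, 435, 471, 489.
n = 14.
r = (20/100)·(14 + 1) = 3.
r is an integer, so P20 is the value at rank 3: 229.

229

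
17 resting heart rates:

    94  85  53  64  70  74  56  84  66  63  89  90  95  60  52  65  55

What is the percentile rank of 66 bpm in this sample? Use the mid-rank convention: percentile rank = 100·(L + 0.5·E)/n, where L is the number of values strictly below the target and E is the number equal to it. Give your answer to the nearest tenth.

Sorted: 52, 53, 55, 56, 60, 63, 64, 65, 66, 70, 74, 84, 85, 89, 90, 94, 95.
Count below 66: L = 8; count equal: E = 1; n = 17.
Percentile rank = 100·(8 + 0.5·1)/17 = 100·8.5/17 = 50.

50.0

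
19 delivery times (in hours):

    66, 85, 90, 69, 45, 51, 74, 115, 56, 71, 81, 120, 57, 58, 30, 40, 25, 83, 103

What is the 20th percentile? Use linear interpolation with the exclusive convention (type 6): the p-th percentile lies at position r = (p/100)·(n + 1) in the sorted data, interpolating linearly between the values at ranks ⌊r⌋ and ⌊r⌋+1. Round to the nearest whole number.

Sorted: 25, 30, 40, 45, 51, 56, 57, 58, 66, 69, 71, 74, 81, 83, 85, 90, 103, 115, 120.
n = 19.
r = (20/100)·(19 + 1) = 4.
r is an integer, so P20 is the value at rank 4: 45.

45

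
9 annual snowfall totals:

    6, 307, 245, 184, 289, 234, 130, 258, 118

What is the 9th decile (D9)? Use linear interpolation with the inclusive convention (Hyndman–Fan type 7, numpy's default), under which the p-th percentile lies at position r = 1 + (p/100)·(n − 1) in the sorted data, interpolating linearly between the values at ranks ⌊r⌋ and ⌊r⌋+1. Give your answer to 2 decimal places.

Sorted: 6, 118, 130, 184, 234, 245, 258, 289, 307.
n = 9.
r = 1 + (90/100)·(9 − 1) = 1 + 7.2 = 8.2.
Rank 8 is 289 and rank 9 is 307.
Interpolate: 289 + 0.2·(307 − 289) = 289 + 0.2·18 = 292.6.

292.60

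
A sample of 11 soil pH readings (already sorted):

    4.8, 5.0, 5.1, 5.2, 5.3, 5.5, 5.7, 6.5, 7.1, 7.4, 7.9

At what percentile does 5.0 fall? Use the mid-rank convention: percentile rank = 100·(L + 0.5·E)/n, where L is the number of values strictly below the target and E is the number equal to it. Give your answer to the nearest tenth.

Count below 5.0: L = 1; count equal: E = 1; n = 11.
Percentile rank = 100·(1 + 0.5·1)/11 = 100·1.5/11 = 13.64.

13.6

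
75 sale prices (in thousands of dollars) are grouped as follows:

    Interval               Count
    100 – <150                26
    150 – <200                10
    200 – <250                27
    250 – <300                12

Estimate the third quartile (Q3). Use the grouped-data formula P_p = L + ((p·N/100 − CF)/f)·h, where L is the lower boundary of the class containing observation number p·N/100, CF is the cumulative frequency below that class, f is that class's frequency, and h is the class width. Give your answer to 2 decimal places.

237.50

N = 75; target position k = 75/100 · 75 = 56.25.
Cumulative frequencies: 26, 36, 63, 75.
Observation 56.25 falls in the class 200 – <250.
L = 200, CF = 36, f = 27, h = 50.
P75 = 200 + ((56.25 − 36)/27)·50 = 200 + 37.5 = 237.5.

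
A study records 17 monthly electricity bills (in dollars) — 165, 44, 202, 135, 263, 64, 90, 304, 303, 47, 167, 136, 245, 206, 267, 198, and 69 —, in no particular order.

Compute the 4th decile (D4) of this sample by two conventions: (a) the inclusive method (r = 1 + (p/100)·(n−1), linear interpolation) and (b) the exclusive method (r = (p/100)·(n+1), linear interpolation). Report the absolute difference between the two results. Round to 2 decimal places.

Sorted: 44, 47, 64, 69, 90, 135, 136, 165, 167, 198, 202, 206, 245, 263, 267, 303, 304.
n = 17.
(a) r = 7.4; between ranks 7 (136) and 8 (165): 147.6.
(b) r = 7.2; between ranks 7 (136) and 8 (165): 141.8.
|147.6 − 141.8| = 5.8.

5.80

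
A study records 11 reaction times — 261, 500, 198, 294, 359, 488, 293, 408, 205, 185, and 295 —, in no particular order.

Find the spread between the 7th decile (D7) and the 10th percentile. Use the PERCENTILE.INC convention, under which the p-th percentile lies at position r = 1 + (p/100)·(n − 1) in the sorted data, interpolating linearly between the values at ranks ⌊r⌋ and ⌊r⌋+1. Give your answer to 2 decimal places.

161.00

Sorted: 185, 198, 205, 261, 293, 294, 295, 359, 408, 488, 500.
n = 11.
P10: r = 2 (integer) → 198.
P70: r = 8 (integer) → 359.
Difference: 359 − 198 = 161.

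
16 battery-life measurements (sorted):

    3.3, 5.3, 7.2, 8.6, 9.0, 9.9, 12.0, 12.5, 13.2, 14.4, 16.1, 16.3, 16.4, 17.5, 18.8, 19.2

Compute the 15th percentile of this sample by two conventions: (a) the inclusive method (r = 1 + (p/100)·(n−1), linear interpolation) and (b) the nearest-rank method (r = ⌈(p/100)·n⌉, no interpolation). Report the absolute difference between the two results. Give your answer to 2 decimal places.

0.35

n = 16.
(a) r = 3.25; between ranks 3 (7.2) and 4 (8.6): 7.55.
(b) the nearest-rank method: rank 3 → 7.2.
|7.55 − 7.2| = 0.35.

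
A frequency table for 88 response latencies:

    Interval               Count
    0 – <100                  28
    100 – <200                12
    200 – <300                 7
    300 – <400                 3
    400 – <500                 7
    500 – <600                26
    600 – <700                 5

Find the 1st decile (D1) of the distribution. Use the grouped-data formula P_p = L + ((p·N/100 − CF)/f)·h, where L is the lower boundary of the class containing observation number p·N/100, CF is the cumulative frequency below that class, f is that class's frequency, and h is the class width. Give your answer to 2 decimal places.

N = 88; target position k = 10/100 · 88 = 8.8.
Cumulative frequencies: 28, 40, 47, 50, 57, 83, 88.
Observation 8.8 falls in the class 0 – <100.
L = 0, CF = 0, f = 28, h = 100.
P10 = 0 + ((8.8 − 0)/28)·100 = 0 + 31.4286 = 31.4286.

31.43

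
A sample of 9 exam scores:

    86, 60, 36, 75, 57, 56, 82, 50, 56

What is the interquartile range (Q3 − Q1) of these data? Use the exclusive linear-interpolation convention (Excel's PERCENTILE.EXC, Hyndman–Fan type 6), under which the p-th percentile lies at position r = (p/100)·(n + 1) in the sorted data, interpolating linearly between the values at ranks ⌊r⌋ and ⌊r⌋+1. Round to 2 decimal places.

25.50

Sorted: 36, 50, 56, 56, 57, 60, 75, 82, 86.
n = 9.
P25: r = 2.5; ranks 2–3 are 50, 56; interpolating gives 53.
P75: r = 7.5; ranks 7–8 are 75, 82; interpolating gives 78.5.
Difference: 78.5 − 53 = 25.5.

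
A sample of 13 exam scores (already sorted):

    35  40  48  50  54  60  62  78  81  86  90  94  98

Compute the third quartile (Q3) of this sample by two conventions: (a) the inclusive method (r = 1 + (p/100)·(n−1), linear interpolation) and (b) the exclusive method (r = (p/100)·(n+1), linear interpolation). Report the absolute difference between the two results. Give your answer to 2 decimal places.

2.00

n = 13.
(a) r = 10 → value at rank 10 = 86.
(b) r = 10.5; between ranks 10 (86) and 11 (90): 88.
|86 − 88| = 2.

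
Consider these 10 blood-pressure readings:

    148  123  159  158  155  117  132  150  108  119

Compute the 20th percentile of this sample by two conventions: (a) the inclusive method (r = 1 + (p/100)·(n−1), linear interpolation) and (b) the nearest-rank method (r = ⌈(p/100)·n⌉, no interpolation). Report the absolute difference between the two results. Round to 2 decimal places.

Sorted: 108, 117, 119, 123, 132, 148, 150, 155, 158, 159.
n = 10.
(a) r = 2.8; between ranks 2 (117) and 3 (119): 118.6.
(b) the nearest-rank method: rank 2 → 117.
|118.6 − 117| = 1.6.

1.60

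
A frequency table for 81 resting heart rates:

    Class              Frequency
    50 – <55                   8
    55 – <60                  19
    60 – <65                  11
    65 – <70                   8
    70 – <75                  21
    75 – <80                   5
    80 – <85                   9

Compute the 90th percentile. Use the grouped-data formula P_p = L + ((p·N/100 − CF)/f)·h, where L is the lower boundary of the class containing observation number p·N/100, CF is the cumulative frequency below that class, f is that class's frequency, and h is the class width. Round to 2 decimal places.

N = 81; target position k = 90/100 · 81 = 72.9.
Cumulative frequencies: 8, 27, 38, 46, 67, 72, 81.
Observation 72.9 falls in the class 80 – <85.
L = 80, CF = 72, f = 9, h = 5.
P90 = 80 + ((72.9 − 72)/9)·5 = 80 + 0.5 = 80.5.

80.50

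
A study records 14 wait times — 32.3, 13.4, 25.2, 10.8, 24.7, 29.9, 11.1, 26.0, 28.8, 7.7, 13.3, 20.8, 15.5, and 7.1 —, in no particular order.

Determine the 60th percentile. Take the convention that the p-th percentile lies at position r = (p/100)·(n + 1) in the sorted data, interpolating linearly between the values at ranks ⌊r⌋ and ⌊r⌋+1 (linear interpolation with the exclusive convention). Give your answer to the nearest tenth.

24.7

Sorted: 7.1, 7.7, 10.8, 11.1, 13.3, 13.4, 15.5, 20.8, 24.7, 25.2, 26.0, 28.8, 29.9, 32.3.
n = 14.
r = (60/100)·(14 + 1) = 9.
r is an integer, so P60 is the value at rank 9: 24.7.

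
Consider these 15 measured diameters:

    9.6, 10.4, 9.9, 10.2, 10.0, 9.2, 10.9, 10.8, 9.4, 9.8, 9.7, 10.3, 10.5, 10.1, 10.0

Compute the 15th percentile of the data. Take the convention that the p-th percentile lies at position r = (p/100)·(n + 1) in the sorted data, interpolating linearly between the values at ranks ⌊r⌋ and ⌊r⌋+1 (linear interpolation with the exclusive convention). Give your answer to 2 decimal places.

9.48

Sorted: 9.2, 9.4, 9.6, 9.7, 9.8, 9.9, 10.0, 10.0, 10.1, 10.2, 10.3, 10.4, 10.5, 10.8, 10.9.
n = 15.
r = (15/100)·(15 + 1) = 2.4.
Rank 2 is 9.4 and rank 3 is 9.6.
Interpolate: 9.4 + 0.4·(9.6 − 9.4) = 9.4 + 0.4·0.2 = 9.48.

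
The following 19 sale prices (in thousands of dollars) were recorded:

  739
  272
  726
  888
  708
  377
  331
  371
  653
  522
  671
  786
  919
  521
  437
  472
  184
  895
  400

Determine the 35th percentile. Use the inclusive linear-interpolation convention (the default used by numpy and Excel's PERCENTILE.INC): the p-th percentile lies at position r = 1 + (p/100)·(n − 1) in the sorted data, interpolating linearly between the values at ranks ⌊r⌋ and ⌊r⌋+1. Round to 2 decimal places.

Sorted: 184, 272, 331, 371, 377, 400, 437, 472, 521, 522, 653, 671, 708, 726, 739, 786, 888, 895, 919.
n = 19.
r = 1 + (35/100)·(19 − 1) = 1 + 6.3 = 7.3.
Rank 7 is 437 and rank 8 is 472.
Interpolate: 437 + 0.3·(472 − 437) = 437 + 0.3·35 = 447.5.

447.50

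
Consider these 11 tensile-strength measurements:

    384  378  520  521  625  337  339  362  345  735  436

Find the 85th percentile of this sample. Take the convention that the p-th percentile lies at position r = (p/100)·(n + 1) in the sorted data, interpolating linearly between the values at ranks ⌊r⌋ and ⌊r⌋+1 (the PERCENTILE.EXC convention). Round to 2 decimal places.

647.00

Sorted: 337, 339, 345, 362, 378, 384, 436, 520, 521, 625, 735.
n = 11.
r = (85/100)·(11 + 1) = 10.2.
Rank 10 is 625 and rank 11 is 735.
Interpolate: 625 + 0.2·(735 − 625) = 625 + 0.2·110 = 647.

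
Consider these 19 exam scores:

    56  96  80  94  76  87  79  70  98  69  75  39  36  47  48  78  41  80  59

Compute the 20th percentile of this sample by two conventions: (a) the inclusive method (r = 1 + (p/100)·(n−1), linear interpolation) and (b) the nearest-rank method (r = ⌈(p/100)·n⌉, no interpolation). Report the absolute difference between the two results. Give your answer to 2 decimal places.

0.60

Sorted: 36, 39, 41, 47, 48, 56, 59, 69, 70, 75, 76, 78, 79, 80, 80, 87, 94, 96, 98.
n = 19.
(a) r = 4.6; between ranks 4 (47) and 5 (48): 47.6.
(b) the nearest-rank method: rank 4 → 47.
|47.6 − 47| = 0.6.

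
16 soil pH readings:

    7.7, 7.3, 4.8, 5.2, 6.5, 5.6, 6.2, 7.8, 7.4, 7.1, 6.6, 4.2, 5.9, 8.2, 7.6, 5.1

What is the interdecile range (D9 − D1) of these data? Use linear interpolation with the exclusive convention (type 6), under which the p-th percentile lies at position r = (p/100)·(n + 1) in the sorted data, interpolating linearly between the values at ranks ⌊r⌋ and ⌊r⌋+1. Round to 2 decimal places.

3.30

Sorted: 4.2, 4.8, 5.1, 5.2, 5.6, 5.9, 6.2, 6.5, 6.6, 7.1, 7.3, 7.4, 7.6, 7.7, 7.8, 8.2.
n = 16.
P10: r = 1.7; ranks 1–2 are 4.2, 4.8; interpolating gives 4.62.
P90: r = 15.3; ranks 15–16 are 7.8, 8.2; interpolating gives 7.92.
Difference: 7.92 − 4.62 = 3.3.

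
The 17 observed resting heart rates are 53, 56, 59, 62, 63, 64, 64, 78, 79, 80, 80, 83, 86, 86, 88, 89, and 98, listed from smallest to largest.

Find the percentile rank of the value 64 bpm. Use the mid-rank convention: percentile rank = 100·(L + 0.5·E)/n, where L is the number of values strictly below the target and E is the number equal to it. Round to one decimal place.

35.3

Count below 64: L = 5; count equal: E = 2; n = 17.
Percentile rank = 100·(5 + 0.5·2)/17 = 100·6/17 = 35.29.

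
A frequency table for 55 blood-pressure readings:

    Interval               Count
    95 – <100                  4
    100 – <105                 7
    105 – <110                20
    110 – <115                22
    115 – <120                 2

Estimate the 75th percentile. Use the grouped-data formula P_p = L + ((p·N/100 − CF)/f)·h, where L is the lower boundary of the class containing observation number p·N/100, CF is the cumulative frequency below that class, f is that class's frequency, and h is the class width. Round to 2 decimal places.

N = 55; target position k = 75/100 · 55 = 41.25.
Cumulative frequencies: 4, 11, 31, 53, 55.
Observation 41.25 falls in the class 110 – <115.
L = 110, CF = 31, f = 22, h = 5.
P75 = 110 + ((41.25 − 31)/22)·5 = 110 + 2.32955 = 112.33.

112.33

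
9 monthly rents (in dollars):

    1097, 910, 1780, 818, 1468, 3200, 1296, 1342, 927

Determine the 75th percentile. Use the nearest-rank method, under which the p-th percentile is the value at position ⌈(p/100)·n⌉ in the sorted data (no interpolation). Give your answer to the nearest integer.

Sorted: 818, 910, 927, 1097, 1296, 1342, 1468, 1780, 3200.
n = 9.
Position = ⌈75/100 · 9⌉ = ⌈6.75⌉ = 7.
The value at rank 7 is 1468.

1468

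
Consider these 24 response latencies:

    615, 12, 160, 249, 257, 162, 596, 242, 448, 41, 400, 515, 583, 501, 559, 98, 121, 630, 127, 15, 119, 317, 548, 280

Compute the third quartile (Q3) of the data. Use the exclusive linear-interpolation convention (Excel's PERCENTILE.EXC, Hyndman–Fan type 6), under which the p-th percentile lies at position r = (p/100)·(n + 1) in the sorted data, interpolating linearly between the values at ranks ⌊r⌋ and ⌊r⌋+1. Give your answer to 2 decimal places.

539.75

Sorted: 12, 15, 41, 98, 119, 121, 127, 160, 162, 242, 249, 257, 280, 317, 400, 448, 501, 515, 548, 559, 583, 596, 615, 630.
n = 24.
r = (75/100)·(24 + 1) = 18.75.
Rank 18 is 515 and rank 19 is 548.
Interpolate: 515 + 0.75·(548 − 515) = 515 + 0.75·33 = 539.75.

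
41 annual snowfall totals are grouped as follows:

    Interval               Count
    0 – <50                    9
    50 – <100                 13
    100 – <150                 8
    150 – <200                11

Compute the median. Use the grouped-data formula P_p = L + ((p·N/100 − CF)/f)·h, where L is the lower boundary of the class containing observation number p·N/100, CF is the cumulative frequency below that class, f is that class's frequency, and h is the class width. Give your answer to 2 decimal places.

94.23

N = 41; target position k = 50/100 · 41 = 20.5.
Cumulative frequencies: 9, 22, 30, 41.
Observation 20.5 falls in the class 50 – <100.
L = 50, CF = 9, f = 13, h = 50.
P50 = 50 + ((20.5 − 9)/13)·50 = 50 + 44.2308 = 94.2308.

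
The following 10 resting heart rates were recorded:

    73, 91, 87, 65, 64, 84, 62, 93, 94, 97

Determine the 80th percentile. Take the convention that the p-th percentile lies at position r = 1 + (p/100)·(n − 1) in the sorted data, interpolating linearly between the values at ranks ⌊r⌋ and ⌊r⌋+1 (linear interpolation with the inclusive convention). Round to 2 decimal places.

Sorted: 62, 64, 65, 73, 84, 87, 91, 93, 94, 97.
n = 10.
r = 1 + (80/100)·(10 − 1) = 1 + 7.2 = 8.2.
Rank 8 is 93 and rank 9 is 94.
Interpolate: 93 + 0.2·(94 − 93) = 93 + 0.2·1 = 93.2.

93.20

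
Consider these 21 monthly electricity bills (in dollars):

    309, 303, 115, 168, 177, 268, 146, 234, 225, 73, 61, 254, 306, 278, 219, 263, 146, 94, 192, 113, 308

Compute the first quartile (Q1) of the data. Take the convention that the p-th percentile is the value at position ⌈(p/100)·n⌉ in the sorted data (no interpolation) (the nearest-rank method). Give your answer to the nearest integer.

Sorted: 61, 73, 94, 113, 115, 146, 146, 168, 177, 192, 219, 225, 234, 254, 263, 268, 278, 303, 306, 308, 309.
n = 21.
Position = ⌈25/100 · 21⌉ = ⌈5.25⌉ = 6.
The value at rank 6 is 146.

146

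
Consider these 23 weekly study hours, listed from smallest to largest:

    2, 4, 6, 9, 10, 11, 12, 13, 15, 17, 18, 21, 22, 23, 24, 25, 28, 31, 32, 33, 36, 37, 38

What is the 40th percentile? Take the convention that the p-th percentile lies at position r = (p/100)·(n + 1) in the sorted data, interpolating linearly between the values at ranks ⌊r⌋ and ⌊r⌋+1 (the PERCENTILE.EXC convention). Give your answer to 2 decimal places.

16.20

n = 23.
r = (40/100)·(23 + 1) = 9.6.
Rank 9 is 15 and rank 10 is 17.
Interpolate: 15 + 0.6·(17 − 15) = 15 + 0.6·2 = 16.2.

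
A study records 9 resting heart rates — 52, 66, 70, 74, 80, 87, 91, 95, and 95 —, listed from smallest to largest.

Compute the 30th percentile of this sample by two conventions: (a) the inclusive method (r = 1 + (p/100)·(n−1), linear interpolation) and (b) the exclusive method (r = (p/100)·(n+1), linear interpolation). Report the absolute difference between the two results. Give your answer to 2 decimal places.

n = 9.
(a) r = 3.4; between ranks 3 (70) and 4 (74): 71.6.
(b) r = 3 → value at rank 3 = 70.
|71.6 − 70| = 1.6.

1.60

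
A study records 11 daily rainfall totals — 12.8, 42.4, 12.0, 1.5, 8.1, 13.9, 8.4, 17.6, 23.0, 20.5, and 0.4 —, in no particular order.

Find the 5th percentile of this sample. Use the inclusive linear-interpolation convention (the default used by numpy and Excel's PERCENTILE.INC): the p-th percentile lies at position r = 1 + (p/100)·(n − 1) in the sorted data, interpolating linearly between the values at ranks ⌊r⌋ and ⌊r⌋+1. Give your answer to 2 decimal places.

Sorted: 0.4, 1.5, 8.1, 8.4, 12.0, 12.8, 13.9, 17.6, 20.5, 23.0, 42.4.
n = 11.
r = 1 + (5/100)·(11 − 1) = 1 + 0.5 = 1.5.
Rank 1 is 0.4 and rank 2 is 1.5.
Interpolate: 0.4 + 0.5·(1.5 − 0.4) = 0.4 + 0.5·1.1 = 0.95.

0.95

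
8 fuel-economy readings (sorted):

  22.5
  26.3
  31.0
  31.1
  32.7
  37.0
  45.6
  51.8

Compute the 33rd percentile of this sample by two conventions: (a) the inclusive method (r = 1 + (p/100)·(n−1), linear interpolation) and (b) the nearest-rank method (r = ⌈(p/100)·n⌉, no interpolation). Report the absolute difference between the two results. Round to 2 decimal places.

n = 8.
(a) r = 3.31; between ranks 3 (31.0) and 4 (31.1): 31.031.
(b) the nearest-rank method: rank 3 → 31.
|31.031 − 31| = 0.031.

0.03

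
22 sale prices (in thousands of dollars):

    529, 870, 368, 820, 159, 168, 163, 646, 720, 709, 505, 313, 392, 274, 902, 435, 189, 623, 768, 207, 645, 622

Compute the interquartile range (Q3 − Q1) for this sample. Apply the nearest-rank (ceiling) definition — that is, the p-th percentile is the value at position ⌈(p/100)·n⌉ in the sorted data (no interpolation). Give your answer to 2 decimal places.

Sorted: 159, 163, 168, 189, 207, 274, 313, 368, 392, 435, 505, 529, 622, 623, 645, 646, 709, 720, 768, 820, 870, 902.
n = 22.
P25: rank ⌈25/100·22⌉ = 6 → 274.
P75: rank ⌈75/100·22⌉ = 17 → 709.
Difference: 709 − 274 = 435.

435.00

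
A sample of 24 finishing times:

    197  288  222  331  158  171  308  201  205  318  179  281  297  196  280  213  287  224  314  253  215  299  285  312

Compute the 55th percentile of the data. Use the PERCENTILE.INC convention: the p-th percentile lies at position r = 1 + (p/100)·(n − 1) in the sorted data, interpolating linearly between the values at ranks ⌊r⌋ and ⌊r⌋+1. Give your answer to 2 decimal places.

280.65

Sorted: 158, 171, 179, 196, 197, 201, 205, 213, 215, 222, 224, 253, 280, 281, 285, 287, 288, 297, 299, 308, 312, 314, 318, 331.
n = 24.
r = 1 + (55/100)·(24 − 1) = 1 + 12.65 = 13.65.
Rank 13 is 280 and rank 14 is 281.
Interpolate: 280 + 0.65·(281 − 280) = 280 + 0.65·1 = 280.65.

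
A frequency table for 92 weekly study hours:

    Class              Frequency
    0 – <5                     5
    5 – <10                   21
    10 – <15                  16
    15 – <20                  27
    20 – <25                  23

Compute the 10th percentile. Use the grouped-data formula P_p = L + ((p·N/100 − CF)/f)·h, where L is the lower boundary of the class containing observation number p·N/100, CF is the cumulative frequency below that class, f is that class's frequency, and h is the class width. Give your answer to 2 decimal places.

N = 92; target position k = 10/100 · 92 = 9.2.
Cumulative frequencies: 5, 26, 42, 69, 92.
Observation 9.2 falls in the class 5 – <10.
L = 5, CF = 5, f = 21, h = 5.
P10 = 5 + ((9.2 − 5)/21)·5 = 5 + 1 = 6.

6.00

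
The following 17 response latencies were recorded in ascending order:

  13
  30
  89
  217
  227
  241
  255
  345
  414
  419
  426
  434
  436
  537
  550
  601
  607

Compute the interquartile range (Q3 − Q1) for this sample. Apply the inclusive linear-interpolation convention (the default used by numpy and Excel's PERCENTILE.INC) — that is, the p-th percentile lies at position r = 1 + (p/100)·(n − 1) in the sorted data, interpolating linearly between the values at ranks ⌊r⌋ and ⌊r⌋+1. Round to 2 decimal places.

n = 17.
P25: r = 5 (integer) → 227.
P75: r = 13 (integer) → 436.
Difference: 436 − 227 = 209.

209.00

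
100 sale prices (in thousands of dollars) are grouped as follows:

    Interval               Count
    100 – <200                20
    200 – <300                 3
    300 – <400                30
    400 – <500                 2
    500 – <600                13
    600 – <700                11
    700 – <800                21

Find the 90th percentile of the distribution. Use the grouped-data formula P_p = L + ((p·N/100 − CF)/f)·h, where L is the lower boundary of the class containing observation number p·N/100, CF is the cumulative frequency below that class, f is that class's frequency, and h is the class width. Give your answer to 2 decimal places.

752.38

N = 100; target position k = 90/100 · 100 = 90.
Cumulative frequencies: 20, 23, 53, 55, 68, 79, 100.
Observation 90 falls in the class 700 – <800.
L = 700, CF = 79, f = 21, h = 100.
P90 = 700 + ((90 − 79)/21)·100 = 700 + 52.381 = 752.381.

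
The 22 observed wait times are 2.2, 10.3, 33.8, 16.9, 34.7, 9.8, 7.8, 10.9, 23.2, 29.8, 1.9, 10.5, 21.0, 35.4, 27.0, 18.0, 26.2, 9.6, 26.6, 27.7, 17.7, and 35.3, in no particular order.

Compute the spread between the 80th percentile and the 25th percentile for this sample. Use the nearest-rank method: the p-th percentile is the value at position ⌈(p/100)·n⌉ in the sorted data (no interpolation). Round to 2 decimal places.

19.50

Sorted: 1.9, 2.2, 7.8, 9.6, 9.8, 10.3, 10.5, 10.9, 16.9, 17.7, 18.0, 21.0, 23.2, 26.2, 26.6, 27.0, 27.7, 29.8, 33.8, 34.7, 35.3, 35.4.
n = 22.
P25: rank ⌈25/100·22⌉ = 6 → 10.3.
P80: rank ⌈80/100·22⌉ = 18 → 29.8.
Difference: 29.8 − 10.3 = 19.5.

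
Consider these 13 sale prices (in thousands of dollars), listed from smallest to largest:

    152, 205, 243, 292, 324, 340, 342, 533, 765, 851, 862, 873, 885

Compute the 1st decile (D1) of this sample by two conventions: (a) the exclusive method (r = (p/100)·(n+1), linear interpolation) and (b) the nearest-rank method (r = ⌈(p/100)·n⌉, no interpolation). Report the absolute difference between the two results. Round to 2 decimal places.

n = 13.
(a) r = 1.4; between ranks 1 (152) and 2 (205): 173.2.
(b) the nearest-rank method: rank 2 → 205.
|173.2 − 205| = 31.8.

31.80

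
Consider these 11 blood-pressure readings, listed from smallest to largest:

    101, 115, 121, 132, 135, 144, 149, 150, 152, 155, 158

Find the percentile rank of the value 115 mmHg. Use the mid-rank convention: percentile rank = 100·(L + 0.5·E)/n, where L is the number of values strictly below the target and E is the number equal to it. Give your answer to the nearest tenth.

Count below 115: L = 1; count equal: E = 1; n = 11.
Percentile rank = 100·(1 + 0.5·1)/11 = 100·1.5/11 = 13.64.

13.6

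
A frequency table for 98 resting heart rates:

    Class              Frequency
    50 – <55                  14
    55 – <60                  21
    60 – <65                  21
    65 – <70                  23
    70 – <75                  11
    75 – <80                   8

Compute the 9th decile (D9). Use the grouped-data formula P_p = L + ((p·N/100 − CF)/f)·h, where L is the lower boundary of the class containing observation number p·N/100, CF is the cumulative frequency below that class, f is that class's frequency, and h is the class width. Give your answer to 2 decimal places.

N = 98; target position k = 90/100 · 98 = 88.2.
Cumulative frequencies: 14, 35, 56, 79, 90, 98.
Observation 88.2 falls in the class 70 – <75.
L = 70, CF = 79, f = 11, h = 5.
P90 = 70 + ((88.2 − 79)/11)·5 = 70 + 4.18182 = 74.1818.

74.18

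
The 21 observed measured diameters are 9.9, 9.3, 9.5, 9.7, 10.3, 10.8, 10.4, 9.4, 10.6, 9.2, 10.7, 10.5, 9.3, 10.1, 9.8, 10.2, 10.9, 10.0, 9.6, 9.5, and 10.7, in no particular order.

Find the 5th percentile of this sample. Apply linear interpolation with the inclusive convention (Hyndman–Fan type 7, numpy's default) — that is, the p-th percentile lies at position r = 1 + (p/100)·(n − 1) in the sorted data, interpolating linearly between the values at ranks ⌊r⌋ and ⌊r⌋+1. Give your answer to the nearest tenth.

9.3

Sorted: 9.2, 9.3, 9.3, 9.4, 9.5, 9.5, 9.6, 9.7, 9.8, 9.9, 10.0, 10.1, 10.2, 10.3, 10.4, 10.5, 10.6, 10.7, 10.7, 10.8, 10.9.
n = 21.
r = 1 + (5/100)·(21 − 1) = 1 + 1 = 2.
r is an integer, so P5 is the value at rank 2: 9.3.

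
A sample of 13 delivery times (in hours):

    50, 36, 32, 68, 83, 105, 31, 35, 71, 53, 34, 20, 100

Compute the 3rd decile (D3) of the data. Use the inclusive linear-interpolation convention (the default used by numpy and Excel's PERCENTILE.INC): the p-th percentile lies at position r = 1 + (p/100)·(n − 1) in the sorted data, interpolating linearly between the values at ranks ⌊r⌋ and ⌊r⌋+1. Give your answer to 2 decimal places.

34.60

Sorted: 20, 31, 32, 34, 35, 36, 50, 53, 68, 71, 83, 100, 105.
n = 13.
r = 1 + (30/100)·(13 − 1) = 1 + 3.6 = 4.6.
Rank 4 is 34 and rank 5 is 35.
Interpolate: 34 + 0.6·(35 − 34) = 34 + 0.6·1 = 34.6.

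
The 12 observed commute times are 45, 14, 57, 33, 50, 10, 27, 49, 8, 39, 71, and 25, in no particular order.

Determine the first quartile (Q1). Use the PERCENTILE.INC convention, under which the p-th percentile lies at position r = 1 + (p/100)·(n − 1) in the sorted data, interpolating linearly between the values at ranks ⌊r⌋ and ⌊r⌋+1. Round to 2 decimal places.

22.25

Sorted: 8, 10, 14, 25, 27, 33, 39, 45, 49, 50, 57, 71.
n = 12.
r = 1 + (25/100)·(12 − 1) = 1 + 2.75 = 3.75.
Rank 3 is 14 and rank 4 is 25.
Interpolate: 14 + 0.75·(25 − 14) = 14 + 0.75·11 = 22.25.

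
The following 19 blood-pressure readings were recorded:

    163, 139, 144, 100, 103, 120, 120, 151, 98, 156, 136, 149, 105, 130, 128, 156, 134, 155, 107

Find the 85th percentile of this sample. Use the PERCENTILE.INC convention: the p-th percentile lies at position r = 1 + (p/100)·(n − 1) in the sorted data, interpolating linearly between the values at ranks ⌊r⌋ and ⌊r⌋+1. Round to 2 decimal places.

Sorted: 98, 100, 103, 105, 107, 120, 120, 128, 130, 134, 136, 139, 144, 149, 151, 155, 156, 156, 163.
n = 19.
r = 1 + (85/100)·(19 − 1) = 1 + 15.3 = 16.3.
Rank 16 is 155 and rank 17 is 156.
Interpolate: 155 + 0.3·(156 − 155) = 155 + 0.3·1 = 155.3.

155.30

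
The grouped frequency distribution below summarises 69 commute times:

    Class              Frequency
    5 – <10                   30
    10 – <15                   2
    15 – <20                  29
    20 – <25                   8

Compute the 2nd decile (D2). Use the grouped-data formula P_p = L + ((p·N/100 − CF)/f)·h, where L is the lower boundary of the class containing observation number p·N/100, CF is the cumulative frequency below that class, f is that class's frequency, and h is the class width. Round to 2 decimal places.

N = 69; target position k = 20/100 · 69 = 13.8.
Cumulative frequencies: 30, 32, 61, 69.
Observation 13.8 falls in the class 5 – <10.
L = 5, CF = 0, f = 30, h = 5.
P20 = 5 + ((13.8 − 0)/30)·5 = 5 + 2.3 = 7.3.

7.30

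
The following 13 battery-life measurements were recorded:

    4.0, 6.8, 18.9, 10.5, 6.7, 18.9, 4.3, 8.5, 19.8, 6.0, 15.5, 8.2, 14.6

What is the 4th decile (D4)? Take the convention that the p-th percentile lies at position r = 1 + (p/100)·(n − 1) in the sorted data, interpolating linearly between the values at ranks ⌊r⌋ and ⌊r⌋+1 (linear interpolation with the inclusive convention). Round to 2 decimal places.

Sorted: 4.0, 4.3, 6.0, 6.7, 6.8, 8.2, 8.5, 10.5, 14.6, 15.5, 18.9, 18.9, 19.8.
n = 13.
r = 1 + (40/100)·(13 − 1) = 1 + 4.8 = 5.8.
Rank 5 is 6.8 and rank 6 is 8.2.
Interpolate: 6.8 + 0.8·(8.2 − 6.8) = 6.8 + 0.8·1.4 = 7.92.

7.92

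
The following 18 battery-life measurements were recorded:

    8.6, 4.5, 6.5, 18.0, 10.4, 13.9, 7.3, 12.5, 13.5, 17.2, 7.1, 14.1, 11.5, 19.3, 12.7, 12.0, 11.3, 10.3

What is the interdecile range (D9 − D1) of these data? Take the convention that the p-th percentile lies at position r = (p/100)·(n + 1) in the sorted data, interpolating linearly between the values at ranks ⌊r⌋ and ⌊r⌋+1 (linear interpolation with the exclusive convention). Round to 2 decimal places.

Sorted: 4.5, 6.5, 7.1, 7.3, 8.6, 10.3, 10.4, 11.3, 11.5, 12.0, 12.5, 12.7, 13.5, 13.9, 14.1, 17.2, 18.0, 19.3.
n = 18.
P10: r = 1.9; ranks 1–2 are 4.5, 6.5; interpolating gives 6.3.
P90: r = 17.1; ranks 17–18 are 18.0, 19.3; interpolating gives 18.13.
Difference: 18.13 − 6.3 = 11.83.

11.83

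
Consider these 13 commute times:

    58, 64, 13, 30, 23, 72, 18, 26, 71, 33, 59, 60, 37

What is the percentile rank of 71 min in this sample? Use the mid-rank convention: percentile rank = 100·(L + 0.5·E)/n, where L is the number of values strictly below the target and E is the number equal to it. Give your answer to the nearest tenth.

88.5

Sorted: 13, 18, 23, 26, 30, 33, 37, 58, 59, 60, 64, 71, 72.
Count below 71: L = 11; count equal: E = 1; n = 13.
Percentile rank = 100·(11 + 0.5·1)/13 = 100·11.5/13 = 88.46.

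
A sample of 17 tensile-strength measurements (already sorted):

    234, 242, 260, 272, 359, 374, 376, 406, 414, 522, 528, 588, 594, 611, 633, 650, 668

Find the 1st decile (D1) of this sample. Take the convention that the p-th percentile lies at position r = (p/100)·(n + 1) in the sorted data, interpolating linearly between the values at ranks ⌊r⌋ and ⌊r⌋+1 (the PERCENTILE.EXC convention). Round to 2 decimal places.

240.40

n = 17.
r = (10/100)·(17 + 1) = 1.8.
Rank 1 is 234 and rank 2 is 242.
Interpolate: 234 + 0.8·(242 − 234) = 234 + 0.8·8 = 240.4.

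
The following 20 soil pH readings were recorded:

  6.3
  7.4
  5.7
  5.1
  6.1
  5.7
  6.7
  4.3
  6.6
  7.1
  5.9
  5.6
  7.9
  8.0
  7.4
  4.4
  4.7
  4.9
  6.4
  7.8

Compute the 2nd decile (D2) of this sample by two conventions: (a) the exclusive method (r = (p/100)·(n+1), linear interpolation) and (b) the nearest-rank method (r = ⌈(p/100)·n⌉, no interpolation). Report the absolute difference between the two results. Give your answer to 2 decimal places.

Sorted: 4.3, 4.4, 4.7, 4.9, 5.1, 5.6, 5.7, 5.7, 5.9, 6.1, 6.3, 6.4, 6.6, 6.7, 7.1, 7.4, 7.4, 7.8, 7.9, 8.0.
n = 20.
(a) r = 4.2; between ranks 4 (4.9) and 5 (5.1): 4.94.
(b) the nearest-rank method: rank 4 → 4.9.
|4.94 − 4.9| = 0.04.

0.04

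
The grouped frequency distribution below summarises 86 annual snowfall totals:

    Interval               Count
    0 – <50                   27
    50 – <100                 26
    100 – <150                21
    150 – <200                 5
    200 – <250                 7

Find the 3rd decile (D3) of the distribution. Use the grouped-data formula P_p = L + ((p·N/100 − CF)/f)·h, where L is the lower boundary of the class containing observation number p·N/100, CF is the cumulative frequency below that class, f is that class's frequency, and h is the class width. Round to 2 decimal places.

47.78

N = 86; target position k = 30/100 · 86 = 25.8.
Cumulative frequencies: 27, 53, 74, 79, 86.
Observation 25.8 falls in the class 0 – <50.
L = 0, CF = 0, f = 27, h = 50.
P30 = 0 + ((25.8 − 0)/27)·50 = 0 + 47.7778 = 47.7778.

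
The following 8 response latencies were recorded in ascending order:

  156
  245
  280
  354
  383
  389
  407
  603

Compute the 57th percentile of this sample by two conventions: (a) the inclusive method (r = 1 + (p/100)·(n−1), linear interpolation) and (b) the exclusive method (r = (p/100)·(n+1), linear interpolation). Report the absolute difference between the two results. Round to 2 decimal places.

1.07

n = 8.
(a) r = 4.99; between ranks 4 (354) and 5 (383): 382.71.
(b) r = 5.13; between ranks 5 (383) and 6 (389): 383.78.
|382.71 − 383.78| = 1.07.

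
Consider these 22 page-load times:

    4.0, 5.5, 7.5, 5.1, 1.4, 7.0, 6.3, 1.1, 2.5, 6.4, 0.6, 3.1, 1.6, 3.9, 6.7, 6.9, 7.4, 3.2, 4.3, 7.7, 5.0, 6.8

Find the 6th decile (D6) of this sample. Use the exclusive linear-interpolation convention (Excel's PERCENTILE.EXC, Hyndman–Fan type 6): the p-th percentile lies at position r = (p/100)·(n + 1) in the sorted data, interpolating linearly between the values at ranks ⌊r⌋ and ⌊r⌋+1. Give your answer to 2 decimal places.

6.14

Sorted: 0.6, 1.1, 1.4, 1.6, 2.5, 3.1, 3.2, 3.9, 4.0, 4.3, 5.0, 5.1, 5.5, 6.3, 6.4, 6.7, 6.8, 6.9, 7.0, 7.4, 7.5, 7.7.
n = 22.
r = (60/100)·(22 + 1) = 13.8.
Rank 13 is 5.5 and rank 14 is 6.3.
Interpolate: 5.5 + 0.8·(6.3 − 5.5) = 5.5 + 0.8·0.8 = 6.14.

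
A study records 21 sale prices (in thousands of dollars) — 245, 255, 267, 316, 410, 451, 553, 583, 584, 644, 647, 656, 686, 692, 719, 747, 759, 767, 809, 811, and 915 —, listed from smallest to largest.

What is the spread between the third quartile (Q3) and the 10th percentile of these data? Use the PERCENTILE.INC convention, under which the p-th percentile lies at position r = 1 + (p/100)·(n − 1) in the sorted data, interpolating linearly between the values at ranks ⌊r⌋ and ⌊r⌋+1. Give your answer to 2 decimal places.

480.00

n = 21.
P10: r = 3 (integer) → 267.
P75: r = 16 (integer) → 747.
Difference: 747 − 267 = 480.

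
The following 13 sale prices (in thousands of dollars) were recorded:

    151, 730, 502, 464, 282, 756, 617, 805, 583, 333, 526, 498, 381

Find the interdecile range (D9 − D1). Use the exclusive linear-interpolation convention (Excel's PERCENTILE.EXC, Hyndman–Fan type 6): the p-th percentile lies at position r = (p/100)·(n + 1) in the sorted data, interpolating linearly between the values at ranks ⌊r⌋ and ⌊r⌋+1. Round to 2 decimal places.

Sorted: 151, 282, 333, 381, 464, 498, 502, 526, 583, 617, 730, 756, 805.
n = 13.
P10: r = 1.4; ranks 1–2 are 151, 282; interpolating gives 203.4.
P90: r = 12.6; ranks 12–13 are 756, 805; interpolating gives 785.4.
Difference: 785.4 − 203.4 = 582.

582.00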